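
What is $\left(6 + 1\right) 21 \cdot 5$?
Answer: $735$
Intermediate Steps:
$\left(6 + 1\right) 21 \cdot 5 = 7 \cdot 21 \cdot 5 = 147 \cdot 5 = 735$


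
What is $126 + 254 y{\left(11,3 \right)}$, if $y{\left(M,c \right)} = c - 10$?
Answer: $-1652$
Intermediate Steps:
$y{\left(M,c \right)} = -10 + c$
$126 + 254 y{\left(11,3 \right)} = 126 + 254 \left(-10 + 3\right) = 126 + 254 \left(-7\right) = 126 - 1778 = -1652$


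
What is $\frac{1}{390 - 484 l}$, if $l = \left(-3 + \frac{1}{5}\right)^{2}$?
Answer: $- \frac{25}{85114} \approx -0.00029372$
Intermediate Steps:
$l = \frac{196}{25}$ ($l = \left(-3 + \frac{1}{5}\right)^{2} = \left(- \frac{14}{5}\right)^{2} = \frac{196}{25} \approx 7.84$)
$\frac{1}{390 - 484 l} = \frac{1}{390 - \frac{94864}{25}} = \frac{1}{- \frac{85114}{25}} = - \frac{25}{85114}$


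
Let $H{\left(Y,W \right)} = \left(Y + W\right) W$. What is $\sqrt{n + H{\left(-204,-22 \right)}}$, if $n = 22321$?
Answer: $7 \sqrt{557} \approx 165.21$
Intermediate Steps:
$H{\left(Y,W \right)} = W \left(W + Y\right)$ ($H{\left(Y,W \right)} = \left(W + Y\right) W = W \left(W + Y\right)$)
$\sqrt{n + H{\left(-204,-22 \right)}} = \sqrt{22321 - 22 \left(-22 - 204\right)} = \sqrt{22321 - -4972} = \sqrt{22321 + 4972} = \sqrt{27293} = 7 \sqrt{557}$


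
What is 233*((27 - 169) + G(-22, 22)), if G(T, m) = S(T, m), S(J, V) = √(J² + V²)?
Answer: -33086 + 5126*√2 ≈ -25837.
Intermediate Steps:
G(T, m) = √(T² + m²)
233*((27 - 169) + G(-22, 22)) = 233*((27 - 169) + √((-22)² + 22²)) = 233*(-142 + √(484 + 484)) = 233*(-142 + √968) = 233*(-142 + 22*√2) = -33086 + 5126*√2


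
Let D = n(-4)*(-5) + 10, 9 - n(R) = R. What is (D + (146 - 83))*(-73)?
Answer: -584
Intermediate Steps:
n(R) = 9 - R
D = -55 (D = (9 - 1*(-4))*(-5) + 10 = (9 + 4)*(-5) + 10 = 13*(-5) + 10 = -65 + 10 = -55)
(D + (146 - 83))*(-73) = (-55 + (146 - 83))*(-73) = (-55 + 63)*(-73) = 8*(-73) = -584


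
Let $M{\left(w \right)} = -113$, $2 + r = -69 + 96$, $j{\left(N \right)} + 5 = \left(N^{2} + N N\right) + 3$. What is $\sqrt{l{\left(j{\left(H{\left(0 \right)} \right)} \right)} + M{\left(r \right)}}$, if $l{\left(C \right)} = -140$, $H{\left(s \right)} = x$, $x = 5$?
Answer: $i \sqrt{253} \approx 15.906 i$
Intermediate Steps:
$H{\left(s \right)} = 5$
$j{\left(N \right)} = -2 + 2 N^{2}$ ($j{\left(N \right)} = -5 + \left(\left(N^{2} + N N\right) + 3\right) = -5 + \left(\left(N^{2} + N^{2}\right) + 3\right) = -5 + \left(2 N^{2} + 3\right) = -5 + \left(3 + 2 N^{2}\right) = -2 + 2 N^{2}$)
$r = 25$ ($r = -2 + \left(-69 + 96\right) = -2 + 27 = 25$)
$\sqrt{l{\left(j{\left(H{\left(0 \right)} \right)} \right)} + M{\left(r \right)}} = \sqrt{-140 - 113} = \sqrt{-253} = i \sqrt{253}$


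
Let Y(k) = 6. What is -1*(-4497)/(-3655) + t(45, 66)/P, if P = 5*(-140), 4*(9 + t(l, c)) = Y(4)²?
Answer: -4497/3655 ≈ -1.2304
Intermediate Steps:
t(l, c) = 0 (t(l, c) = -9 + (¼)*6² = -9 + (¼)*36 = -9 + 9 = 0)
P = -700
-1*(-4497)/(-3655) + t(45, 66)/P = -1*(-4497)/(-3655) + 0/(-700) = 4497*(-1/3655) + 0*(-1/700) = -4497/3655 + 0 = -4497/3655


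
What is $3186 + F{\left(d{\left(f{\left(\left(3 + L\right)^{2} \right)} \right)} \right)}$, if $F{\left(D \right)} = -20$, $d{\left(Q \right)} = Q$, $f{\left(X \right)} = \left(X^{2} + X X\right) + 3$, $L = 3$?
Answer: $3166$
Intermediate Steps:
$f{\left(X \right)} = 3 + 2 X^{2}$ ($f{\left(X \right)} = \left(X^{2} + X^{2}\right) + 3 = 2 X^{2} + 3 = 3 + 2 X^{2}$)
$3186 + F{\left(d{\left(f{\left(\left(3 + L\right)^{2} \right)} \right)} \right)} = 3186 - 20 = 3166$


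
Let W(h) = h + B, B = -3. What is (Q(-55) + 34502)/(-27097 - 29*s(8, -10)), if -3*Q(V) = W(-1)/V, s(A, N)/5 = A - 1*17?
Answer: -2846413/2127840 ≈ -1.3377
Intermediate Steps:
s(A, N) = -85 + 5*A (s(A, N) = 5*(A - 1*17) = 5*(A - 17) = 5*(-17 + A) = -85 + 5*A)
W(h) = -3 + h (W(h) = h - 3 = -3 + h)
Q(V) = 4/(3*V) (Q(V) = -(-3 - 1)/(3*V) = -(-4)/(3*V) = 4/(3*V))
(Q(-55) + 34502)/(-27097 - 29*s(8, -10)) = ((4/3)/(-55) + 34502)/(-27097 - 29*(-85 + 5*8)) = ((4/3)*(-1/55) + 34502)/(-27097 - 29*(-85 + 40)) = (-4/165 + 34502)/(-27097 - 29*(-45)) = 5692826/(165*(-27097 + 1305)) = (5692826/165)/(-25792) = (5692826/165)*(-1/25792) = -2846413/2127840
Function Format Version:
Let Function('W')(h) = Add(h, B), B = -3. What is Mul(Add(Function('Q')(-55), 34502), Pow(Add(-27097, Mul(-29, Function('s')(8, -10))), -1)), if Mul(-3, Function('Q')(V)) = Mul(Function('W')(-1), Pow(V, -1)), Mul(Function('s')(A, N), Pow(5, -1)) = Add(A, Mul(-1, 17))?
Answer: Rational(-2846413, 2127840) ≈ -1.3377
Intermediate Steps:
Function('s')(A, N) = Add(-85, Mul(5, A)) (Function('s')(A, N) = Mul(5, Add(A, Mul(-1, 17))) = Mul(5, Add(A, -17)) = Mul(5, Add(-17, A)) = Add(-85, Mul(5, A)))
Function('W')(h) = Add(-3, h) (Function('W')(h) = Add(h, -3) = Add(-3, h))
Function('Q')(V) = Mul(Rational(4, 3), Pow(V, -1)) (Function('Q')(V) = Mul(Rational(-1, 3), Mul(Add(-3, -1), Pow(V, -1))) = Mul(Rational(-1, 3), Mul(-4, Pow(V, -1))) = Mul(Rational(4, 3), Pow(V, -1)))
Mul(Add(Function('Q')(-55), 34502), Pow(Add(-27097, Mul(-29, Function('s')(8, -10))), -1)) = Mul(Add(Mul(Rational(4, 3), Pow(-55, -1)), 34502), Pow(Add(-27097, Mul(-29, Add(-85, Mul(5, 8)))), -1)) = Mul(Add(Mul(Rational(4, 3), Rational(-1, 55)), 34502), Pow(Add(-27097, Mul(-29, Add(-85, 40))), -1)) = Mul(Add(Rational(-4, 165), 34502), Pow(Add(-27097, Mul(-29, -45)), -1)) = Mul(Rational(5692826, 165), Pow(Add(-27097, 1305), -1)) = Mul(Rational(5692826, 165), Pow(-25792, -1)) = Mul(Rational(5692826, 165), Rational(-1, 25792)) = Rational(-2846413, 2127840)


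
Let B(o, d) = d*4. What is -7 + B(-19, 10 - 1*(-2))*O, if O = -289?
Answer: -13879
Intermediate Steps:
B(o, d) = 4*d
-7 + B(-19, 10 - 1*(-2))*O = -7 + (4*(10 - 1*(-2)))*(-289) = -7 + (4*(10 + 2))*(-289) = -7 + (4*12)*(-289) = -7 + 48*(-289) = -7 - 13872 = -13879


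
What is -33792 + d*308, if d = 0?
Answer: -33792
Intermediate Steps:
-33792 + d*308 = -33792 + 0*308 = -33792 + 0 = -33792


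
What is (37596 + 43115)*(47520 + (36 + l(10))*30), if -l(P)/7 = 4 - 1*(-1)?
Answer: 3837808050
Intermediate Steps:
l(P) = -35 (l(P) = -7*(4 - 1*(-1)) = -7*(4 + 1) = -7*5 = -35)
(37596 + 43115)*(47520 + (36 + l(10))*30) = (37596 + 43115)*(47520 + (36 - 35)*30) = 80711*(47520 + 1*30) = 80711*(47520 + 30) = 80711*47550 = 3837808050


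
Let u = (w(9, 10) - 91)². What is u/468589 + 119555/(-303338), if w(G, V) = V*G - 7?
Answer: -56002744263/142140850082 ≈ -0.39399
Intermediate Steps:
w(G, V) = -7 + G*V (w(G, V) = G*V - 7 = -7 + G*V)
u = 64 (u = ((-7 + 9*10) - 91)² = ((-7 + 90) - 91)² = (83 - 91)² = (-8)² = 64)
u/468589 + 119555/(-303338) = 64/468589 + 119555/(-303338) = 64*(1/468589) + 119555*(-1/303338) = 64/468589 - 119555/303338 = -56002744263/142140850082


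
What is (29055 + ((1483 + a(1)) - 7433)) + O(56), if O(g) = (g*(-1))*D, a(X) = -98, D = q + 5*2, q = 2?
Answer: 22335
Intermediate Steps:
D = 12 (D = 2 + 5*2 = 2 + 10 = 12)
O(g) = -12*g (O(g) = (g*(-1))*12 = -g*12 = -12*g)
(29055 + ((1483 + a(1)) - 7433)) + O(56) = (29055 + ((1483 - 98) - 7433)) - 12*56 = (29055 + (1385 - 7433)) - 672 = (29055 - 6048) - 672 = 23007 - 672 = 22335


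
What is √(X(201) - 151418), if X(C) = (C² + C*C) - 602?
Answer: I*√71218 ≈ 266.87*I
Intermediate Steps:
X(C) = -602 + 2*C² (X(C) = (C² + C²) - 602 = 2*C² - 602 = -602 + 2*C²)
√(X(201) - 151418) = √((-602 + 2*201²) - 151418) = √((-602 + 2*40401) - 151418) = √((-602 + 80802) - 151418) = √(80200 - 151418) = √(-71218) = I*√71218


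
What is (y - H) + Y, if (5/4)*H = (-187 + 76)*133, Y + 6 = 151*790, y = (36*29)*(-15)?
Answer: 577172/5 ≈ 1.1543e+5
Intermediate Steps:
y = -15660 (y = 1044*(-15) = -15660)
Y = 119284 (Y = -6 + 151*790 = -6 + 119290 = 119284)
H = -59052/5 (H = 4*((-187 + 76)*133)/5 = 4*(-111*133)/5 = (⅘)*(-14763) = -59052/5 ≈ -11810.)
(y - H) + Y = (-15660 - 1*(-59052/5)) + 119284 = (-15660 + 59052/5) + 119284 = -19248/5 + 119284 = 577172/5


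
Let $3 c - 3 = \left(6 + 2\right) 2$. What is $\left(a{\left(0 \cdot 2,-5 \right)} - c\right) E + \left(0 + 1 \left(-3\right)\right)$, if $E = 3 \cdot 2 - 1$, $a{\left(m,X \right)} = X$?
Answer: $- \frac{179}{3} \approx -59.667$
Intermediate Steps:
$c = \frac{19}{3}$ ($c = 1 + \frac{\left(6 + 2\right) 2}{3} = 1 + \frac{8 \cdot 2}{3} = 1 + \frac{1}{3} \cdot 16 = 1 + \frac{16}{3} = \frac{19}{3} \approx 6.3333$)
$E = 5$ ($E = 6 - 1 = 5$)
$\left(a{\left(0 \cdot 2,-5 \right)} - c\right) E + \left(0 + 1 \left(-3\right)\right) = \left(-5 - \frac{19}{3}\right) 5 + \left(0 + 1 \left(-3\right)\right) = \left(-5 - \frac{19}{3}\right) 5 + \left(0 - 3\right) = \left(- \frac{34}{3}\right) 5 - 3 = - \frac{170}{3} - 3 = - \frac{179}{3}$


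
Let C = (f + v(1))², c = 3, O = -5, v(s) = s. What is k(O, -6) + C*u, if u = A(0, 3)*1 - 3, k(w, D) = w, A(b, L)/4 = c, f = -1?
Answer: -5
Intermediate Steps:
A(b, L) = 12 (A(b, L) = 4*3 = 12)
u = 9 (u = 12*1 - 3 = 12 - 3 = 9)
C = 0 (C = (-1 + 1)² = 0² = 0)
k(O, -6) + C*u = -5 + 0*9 = -5 + 0 = -5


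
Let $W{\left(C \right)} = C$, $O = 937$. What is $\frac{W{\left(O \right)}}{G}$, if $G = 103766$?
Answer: $\frac{937}{103766} \approx 0.0090299$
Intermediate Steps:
$\frac{W{\left(O \right)}}{G} = \frac{937}{103766}$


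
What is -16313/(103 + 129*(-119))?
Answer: 16313/15248 ≈ 1.0698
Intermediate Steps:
-16313/(103 + 129*(-119)) = -16313/(103 - 15351) = -16313/(-15248) = -16313*(-1/15248) = 16313/15248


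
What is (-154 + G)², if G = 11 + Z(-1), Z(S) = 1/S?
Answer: 20736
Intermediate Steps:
G = 10 (G = 11 + 1/(-1) = 11 - 1 = 10)
(-154 + G)² = (-154 + 10)² = (-144)² = 20736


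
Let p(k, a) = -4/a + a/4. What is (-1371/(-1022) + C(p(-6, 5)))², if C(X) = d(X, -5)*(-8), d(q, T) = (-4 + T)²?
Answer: 436768983225/1044484 ≈ 4.1817e+5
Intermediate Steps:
p(k, a) = -4/a + a/4 (p(k, a) = -4/a + a*(¼) = -4/a + a/4)
C(X) = -648 (C(X) = (-4 - 5)²*(-8) = (-9)²*(-8) = 81*(-8) = -648)
(-1371/(-1022) + C(p(-6, 5)))² = (-1371/(-1022) - 648)² = (-1371*(-1/1022) - 648)² = (1371/1022 - 648)² = (-660885/1022)² = 436768983225/1044484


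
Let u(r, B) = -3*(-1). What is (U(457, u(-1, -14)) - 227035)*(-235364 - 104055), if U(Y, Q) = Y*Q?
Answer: 76594649216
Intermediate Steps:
u(r, B) = 3
U(Y, Q) = Q*Y
(U(457, u(-1, -14)) - 227035)*(-235364 - 104055) = (3*457 - 227035)*(-235364 - 104055) = (1371 - 227035)*(-339419) = -225664*(-339419) = 76594649216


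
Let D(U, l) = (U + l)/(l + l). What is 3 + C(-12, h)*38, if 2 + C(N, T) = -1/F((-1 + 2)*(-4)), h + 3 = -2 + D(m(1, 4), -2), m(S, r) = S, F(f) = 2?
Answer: -92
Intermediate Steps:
D(U, l) = (U + l)/(2*l) (D(U, l) = (U + l)/((2*l)) = (U + l)*(1/(2*l)) = (U + l)/(2*l))
h = -19/4 (h = -3 + (-2 + (½)*(1 - 2)/(-2)) = -3 + (-2 + (½)*(-½)*(-1)) = -3 + (-2 + ¼) = -3 - 7/4 = -19/4 ≈ -4.7500)
C(N, T) = -5/2 (C(N, T) = -2 - 1/2 = -2 - 1*½ = -2 - ½ = -5/2)
3 + C(-12, h)*38 = 3 - 5/2*38 = 3 - 95 = -92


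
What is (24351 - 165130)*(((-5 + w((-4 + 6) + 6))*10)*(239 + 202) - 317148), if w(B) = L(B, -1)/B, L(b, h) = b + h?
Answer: 188834897103/4 ≈ 4.7209e+10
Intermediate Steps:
w(B) = (-1 + B)/B (w(B) = (B - 1)/B = (-1 + B)/B)
(24351 - 165130)*(((-5 + w((-4 + 6) + 6))*10)*(239 + 202) - 317148) = (24351 - 165130)*(((-5 + (-1 + ((-4 + 6) + 6))/((-4 + 6) + 6))*10)*(239 + 202) - 317148) = -140779*(((-5 + (-1 + (2 + 6))/(2 + 6))*10)*441 - 317148) = -140779*(((-5 + (-1 + 8)/8)*10)*441 - 317148) = -140779*(((-5 + (1/8)*7)*10)*441 - 317148) = -140779*(((-5 + 7/8)*10)*441 - 317148) = -140779*(-33/8*10*441 - 317148) = -140779*(-165/4*441 - 317148) = -140779*(-72765/4 - 317148) = -140779*(-1341357/4) = 188834897103/4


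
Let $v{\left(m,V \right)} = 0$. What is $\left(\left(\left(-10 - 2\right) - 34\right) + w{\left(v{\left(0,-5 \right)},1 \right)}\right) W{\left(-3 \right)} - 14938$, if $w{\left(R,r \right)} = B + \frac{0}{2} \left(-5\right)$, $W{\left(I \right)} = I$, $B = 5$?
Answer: $-14815$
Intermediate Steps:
$w{\left(R,r \right)} = 5$ ($w{\left(R,r \right)} = 5 + \frac{0}{2} \left(-5\right) = 5 + 0 \cdot \frac{1}{2} \left(-5\right) = 5 + 0 \left(-5\right) = 5 + 0 = 5$)
$\left(\left(\left(-10 - 2\right) - 34\right) + w{\left(v{\left(0,-5 \right)},1 \right)}\right) W{\left(-3 \right)} - 14938 = \left(\left(\left(-10 - 2\right) - 34\right) + 5\right) \left(-3\right) - 14938 = \left(\left(-12 - 34\right) + 5\right) \left(-3\right) - 14938 = \left(-46 + 5\right) \left(-3\right) - 14938 = \left(-41\right) \left(-3\right) - 14938 = 123 - 14938 = -14815$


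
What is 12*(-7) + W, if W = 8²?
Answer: -20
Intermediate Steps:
W = 64
12*(-7) + W = 12*(-7) + 64 = -84 + 64 = -20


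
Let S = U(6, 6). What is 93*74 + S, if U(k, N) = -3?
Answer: 6879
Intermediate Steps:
S = -3
93*74 + S = 93*74 - 3 = 6882 - 3 = 6879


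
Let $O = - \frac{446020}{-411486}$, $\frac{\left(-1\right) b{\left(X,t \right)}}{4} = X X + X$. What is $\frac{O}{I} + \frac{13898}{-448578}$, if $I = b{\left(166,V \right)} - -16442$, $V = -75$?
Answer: $- \frac{10294180046}{332136479961} \approx -0.030994$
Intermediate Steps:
$b{\left(X,t \right)} = - 4 X - 4 X^{2}$ ($b{\left(X,t \right)} = - 4 \left(X X + X\right) = - 4 \left(X^{2} + X\right) = - 4 \left(X + X^{2}\right) = - 4 X - 4 X^{2}$)
$O = \frac{223010}{205743}$ ($O = \left(-446020\right) \left(- \frac{1}{411486}\right) = \frac{223010}{205743} \approx 1.0839$)
$I = -94446$ ($I = \left(-4\right) 166 \left(1 + 166\right) - -16442 = \left(-4\right) 166 \cdot 167 + 16442 = -110888 + 16442 = -94446$)
$\frac{O}{I} + \frac{13898}{-448578} = \frac{223010}{205743 \left(-94446\right)} + \frac{13898}{-448578} = \frac{223010}{205743} \left(- \frac{1}{94446}\right) + 13898 \left(- \frac{1}{448578}\right) = - \frac{111505}{9715801689} - \frac{6949}{224289} = - \frac{10294180046}{332136479961}$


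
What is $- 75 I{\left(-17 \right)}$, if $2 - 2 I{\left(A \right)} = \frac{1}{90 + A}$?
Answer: $- \frac{10875}{146} \approx -74.486$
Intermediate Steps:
$I{\left(A \right)} = 1 - \frac{1}{2 \left(90 + A\right)}$
$- 75 I{\left(-17 \right)} = - 75 \frac{\frac{179}{2} - 17}{90 - 17} = - 75 \cdot \frac{1}{73} \cdot \frac{145}{2} = \left(-75\right) \frac{145}{146} = - \frac{10875}{146}$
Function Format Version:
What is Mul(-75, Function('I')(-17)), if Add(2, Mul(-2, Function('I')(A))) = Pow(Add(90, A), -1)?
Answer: Rational(-10875, 146) ≈ -74.486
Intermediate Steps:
Function('I')(A) = Add(1, Mul(Rational(-1, 2), Pow(Add(90, A), -1)))
Mul(-75, Function('I')(-17)) = Mul(-75, Mul(Pow(Add(90, -17), -1), Add(Rational(179, 2), -17))) = Mul(-75, Mul(Pow(73, -1), Rational(145, 2))) = Mul(-75, Mul(Rational(1, 73), Rational(145, 2))) = Mul(-75, Rational(145, 146)) = Rational(-10875, 146)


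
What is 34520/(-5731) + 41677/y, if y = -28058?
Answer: -1207413047/160800398 ≈ -7.5088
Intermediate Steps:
34520/(-5731) + 41677/y = 34520/(-5731) + 41677/(-28058) = 34520*(-1/5731) + 41677*(-1/28058) = -34520/5731 - 41677/28058 = -1207413047/160800398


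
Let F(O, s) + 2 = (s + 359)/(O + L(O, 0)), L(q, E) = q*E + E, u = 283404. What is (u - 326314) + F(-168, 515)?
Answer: -3605045/84 ≈ -42917.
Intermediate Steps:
L(q, E) = E + E*q (L(q, E) = E*q + E = E + E*q)
F(O, s) = -2 + (359 + s)/O (F(O, s) = -2 + (s + 359)/(O + 0*(1 + O)) = -2 + (359 + s)/(O + 0) = -2 + (359 + s)/O)
(u - 326314) + F(-168, 515) = (283404 - 326314) + (359 + 515 - 2*(-168))/(-168) = -42910 - (359 + 515 + 336)/168 = -42910 - 1/168*1210 = -42910 - 605/84 = -3605045/84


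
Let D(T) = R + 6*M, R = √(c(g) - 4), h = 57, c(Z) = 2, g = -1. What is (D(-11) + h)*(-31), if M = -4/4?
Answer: -1581 - 31*I*√2 ≈ -1581.0 - 43.841*I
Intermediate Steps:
M = -1 (M = -4*¼ = -1)
R = I*√2 (R = √(2 - 4) = √(-2) = I*√2 ≈ 1.4142*I)
D(T) = -6 + I*√2 (D(T) = I*√2 + 6*(-1) = I*√2 - 6 = -6 + I*√2)
(D(-11) + h)*(-31) = ((-6 + I*√2) + 57)*(-31) = (51 + I*√2)*(-31) = -1581 - 31*I*√2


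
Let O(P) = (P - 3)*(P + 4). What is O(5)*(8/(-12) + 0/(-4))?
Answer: -12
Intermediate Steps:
O(P) = (-3 + P)*(4 + P)
O(5)*(8/(-12) + 0/(-4)) = (-12 + 5 + 5**2)*(8/(-12) + 0/(-4)) = (-12 + 5 + 25)*(8*(-1/12) + 0*(-1/4)) = 18*(-2/3 + 0) = 18*(-2/3) = -12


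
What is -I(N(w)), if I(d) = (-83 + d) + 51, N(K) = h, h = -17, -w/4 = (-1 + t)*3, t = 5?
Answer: 49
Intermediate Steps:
w = -48 (w = -4*(-1 + 5)*3 = -16*3 = -4*12 = -48)
N(K) = -17
I(d) = -32 + d
-I(N(w)) = -(-32 - 17) = -1*(-49) = 49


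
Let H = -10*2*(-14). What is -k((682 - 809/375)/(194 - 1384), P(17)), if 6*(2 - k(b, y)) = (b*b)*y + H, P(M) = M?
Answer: 3204363663481/70284375000 ≈ 45.591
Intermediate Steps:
H = 280 (H = -20*(-14) = 280)
k(b, y) = -134/3 - y*b²/6 (k(b, y) = 2 - ((b*b)*y + 280)/6 = 2 - (b²*y + 280)/6 = 2 - (y*b² + 280)/6 = 2 - (280 + y*b²)/6 = 2 + (-140/3 - y*b²/6) = -134/3 - y*b²/6)
-k((682 - 809/375)/(194 - 1384), P(17)) = -(-134/3 - ⅙*17*((682 - 809/375)/(194 - 1384))²) = -(-134/3 - ⅙*17*((682 - 809*1/375)/(-1190))²) = -(-134/3 - ⅙*17*((682 - 809/375)*(-1/1190))²) = -(-134/3 - ⅙*17*((254941/375)*(-1/1190))²) = -(-134/3 - ⅙*17*(-254941/446250)²) = -(-134/3 - ⅙*17*64994913481/199139062500) = -(-134/3 - 64994913481/70284375000) = -1*(-3204363663481/70284375000) = 3204363663481/70284375000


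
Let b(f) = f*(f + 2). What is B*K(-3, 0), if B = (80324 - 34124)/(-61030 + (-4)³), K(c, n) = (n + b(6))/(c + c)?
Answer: 16800/2777 ≈ 6.0497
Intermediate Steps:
b(f) = f*(2 + f)
K(c, n) = (48 + n)/(2*c) (K(c, n) = (n + 6*(2 + 6))/(c + c) = (n + 6*8)/((2*c)) = (n + 48)*(1/(2*c)) = (48 + n)*(1/(2*c)) = (48 + n)/(2*c))
B = -2100/2777 (B = 46200/(-61030 - 64) = 46200/(-61094) = 46200*(-1/61094) = -2100/2777 ≈ -0.75621)
B*K(-3, 0) = -1050*(48 + 0)/(2777*(-3)) = -1050*(-1)*48/(2777*3) = -2100/2777*(-8) = 16800/2777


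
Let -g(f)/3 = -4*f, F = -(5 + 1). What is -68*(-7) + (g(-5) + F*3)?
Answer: 398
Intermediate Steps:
F = -6 (F = -1*6 = -6)
g(f) = 12*f (g(f) = -(-12)*f = 12*f)
-68*(-7) + (g(-5) + F*3) = -68*(-7) + (12*(-5) - 6*3) = 476 + (-60 - 18) = 476 - 78 = 398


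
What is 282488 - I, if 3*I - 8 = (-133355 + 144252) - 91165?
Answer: 927724/3 ≈ 3.0924e+5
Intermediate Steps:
I = -80260/3 (I = 8/3 + ((-133355 + 144252) - 91165)/3 = 8/3 + (10897 - 91165)/3 = 8/3 + (⅓)*(-80268) = 8/3 - 26756 = -80260/3 ≈ -26753.)
282488 - I = 282488 - 1*(-80260/3) = 282488 + 80260/3 = 927724/3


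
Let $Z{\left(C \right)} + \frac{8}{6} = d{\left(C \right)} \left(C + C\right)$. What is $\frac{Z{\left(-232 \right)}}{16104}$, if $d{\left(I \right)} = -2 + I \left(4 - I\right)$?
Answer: $\frac{19054391}{12078} \approx 1577.6$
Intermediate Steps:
$Z{\left(C \right)} = - \frac{4}{3} + 2 C \left(-2 - C^{2} + 4 C\right)$ ($Z{\left(C \right)} = - \frac{4}{3} + \left(-2 - C^{2} + 4 C\right) \left(C + C\right) = - \frac{4}{3} + \left(-2 - C^{2} + 4 C\right) 2 C = - \frac{4}{3} + 2 C \left(-2 - C^{2} + 4 C\right)$)
$\frac{Z{\left(-232 \right)}}{16104} = \frac{- \frac{4}{3} - - 464 \left(2 + \left(-232\right)^{2} - -928\right)}{16104} = \left(- \frac{4}{3} - - 464 \left(2 + 53824 + 928\right)\right) \frac{1}{16104} = \left(- \frac{4}{3} - \left(-464\right) 54754\right) \frac{1}{16104} = \left(- \frac{4}{3} + 25405856\right) \frac{1}{16104} = \frac{76217564}{3} \cdot \frac{1}{16104} = \frac{19054391}{12078}$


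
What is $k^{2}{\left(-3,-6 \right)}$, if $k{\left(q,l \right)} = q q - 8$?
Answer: $1$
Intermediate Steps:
$k{\left(q,l \right)} = -8 + q^{2}$ ($k{\left(q,l \right)} = q^{2} - 8 = -8 + q^{2}$)
$k^{2}{\left(-3,-6 \right)} = \left(-8 + \left(-3\right)^{2}\right)^{2} = \left(-8 + 9\right)^{2} = 1^{2} = 1$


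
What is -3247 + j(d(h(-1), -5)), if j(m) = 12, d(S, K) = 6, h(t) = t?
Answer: -3235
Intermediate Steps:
-3247 + j(d(h(-1), -5)) = -3247 + 12 = -3235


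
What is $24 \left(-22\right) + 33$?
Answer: $-495$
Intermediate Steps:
$24 \left(-22\right) + 33 = -528 + 33 = -495$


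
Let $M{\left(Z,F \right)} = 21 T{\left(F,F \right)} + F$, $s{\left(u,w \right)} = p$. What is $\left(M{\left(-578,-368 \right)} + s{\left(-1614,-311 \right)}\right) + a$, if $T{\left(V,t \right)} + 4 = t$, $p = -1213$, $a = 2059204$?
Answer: $2049811$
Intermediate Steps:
$s{\left(u,w \right)} = -1213$
$T{\left(V,t \right)} = -4 + t$
$M{\left(Z,F \right)} = -84 + 22 F$ ($M{\left(Z,F \right)} = 21 \left(-4 + F\right) + F = \left(-84 + 21 F\right) + F = -84 + 22 F$)
$\left(M{\left(-578,-368 \right)} + s{\left(-1614,-311 \right)}\right) + a = \left(\left(-84 + 22 \left(-368\right)\right) - 1213\right) + 2059204 = \left(\left(-84 - 8096\right) - 1213\right) + 2059204 = \left(-8180 - 1213\right) + 2059204 = -9393 + 2059204 = 2049811$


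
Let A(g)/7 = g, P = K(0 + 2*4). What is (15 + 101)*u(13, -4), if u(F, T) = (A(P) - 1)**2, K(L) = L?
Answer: 350900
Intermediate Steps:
P = 8 (P = 0 + 2*4 = 0 + 8 = 8)
A(g) = 7*g
u(F, T) = 3025 (u(F, T) = (7*8 - 1)**2 = (56 - 1)**2 = 55**2 = 3025)
(15 + 101)*u(13, -4) = (15 + 101)*3025 = 116*3025 = 350900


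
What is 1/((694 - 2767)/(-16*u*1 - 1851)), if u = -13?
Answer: 1643/2073 ≈ 0.79257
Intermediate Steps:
1/((694 - 2767)/(-16*u*1 - 1851)) = 1/((694 - 2767)/(-16*(-13)*1 - 1851)) = 1/(-2073/(208*1 - 1851)) = 1/(-2073/(208 - 1851)) = 1/(-2073/(-1643)) = 1/(-2073*(-1/1643)) = 1/(2073/1643) = 1643/2073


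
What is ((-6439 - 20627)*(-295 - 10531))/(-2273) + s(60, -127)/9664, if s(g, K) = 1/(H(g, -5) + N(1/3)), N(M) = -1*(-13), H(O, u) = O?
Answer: -206714947573279/1603537856 ≈ -1.2891e+5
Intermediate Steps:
N(M) = 13
s(g, K) = 1/(13 + g) (s(g, K) = 1/(g + 13) = 1/(13 + g))
((-6439 - 20627)*(-295 - 10531))/(-2273) + s(60, -127)/9664 = ((-6439 - 20627)*(-295 - 10531))/(-2273) + 1/((13 + 60)*9664) = -27066*(-10826)*(-1/2273) + (1/9664)/73 = 293016516*(-1/2273) + (1/73)*(1/9664) = -293016516/2273 + 1/705472 = -206714947573279/1603537856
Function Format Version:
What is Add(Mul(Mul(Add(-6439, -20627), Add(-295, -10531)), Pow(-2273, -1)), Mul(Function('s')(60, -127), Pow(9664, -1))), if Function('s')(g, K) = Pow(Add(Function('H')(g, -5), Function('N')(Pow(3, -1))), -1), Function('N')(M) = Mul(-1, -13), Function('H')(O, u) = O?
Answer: Rational(-206714947573279, 1603537856) ≈ -1.2891e+5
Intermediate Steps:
Function('N')(M) = 13
Function('s')(g, K) = Pow(Add(13, g), -1) (Function('s')(g, K) = Pow(Add(g, 13), -1) = Pow(Add(13, g), -1))
Add(Mul(Mul(Add(-6439, -20627), Add(-295, -10531)), Pow(-2273, -1)), Mul(Function('s')(60, -127), Pow(9664, -1))) = Add(Mul(Mul(Add(-6439, -20627), Add(-295, -10531)), Pow(-2273, -1)), Mul(Pow(Add(13, 60), -1), Pow(9664, -1))) = Add(Mul(Mul(-27066, -10826), Rational(-1, 2273)), Mul(Pow(73, -1), Rational(1, 9664))) = Add(Mul(293016516, Rational(-1, 2273)), Mul(Rational(1, 73), Rational(1, 9664))) = Add(Rational(-293016516, 2273), Rational(1, 705472)) = Rational(-206714947573279, 1603537856)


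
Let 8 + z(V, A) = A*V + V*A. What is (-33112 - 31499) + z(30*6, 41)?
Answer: -49859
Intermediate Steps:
z(V, A) = -8 + 2*A*V (z(V, A) = -8 + (A*V + V*A) = -8 + (A*V + A*V) = -8 + 2*A*V)
(-33112 - 31499) + z(30*6, 41) = (-33112 - 31499) + (-8 + 2*41*(30*6)) = -64611 + (-8 + 2*41*180) = -64611 + (-8 + 14760) = -64611 + 14752 = -49859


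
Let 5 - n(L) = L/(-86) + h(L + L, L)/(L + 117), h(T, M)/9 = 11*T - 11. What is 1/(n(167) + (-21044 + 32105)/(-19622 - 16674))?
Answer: -110811688/12127659951 ≈ -0.0091371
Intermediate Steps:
h(T, M) = -99 + 99*T (h(T, M) = 9*(11*T - 11) = 9*(-11 + 11*T) = -99 + 99*T)
n(L) = 5 + L/86 - (-99 + 198*L)/(117 + L) (n(L) = 5 - (L/(-86) + (-99 + 99*(L + L))/(L + 117)) = 5 - (L*(-1/86) + (-99 + 99*(2*L))/(117 + L)) = 5 - (-L/86 + (-99 + 198*L)/(117 + L)) = 5 + (L/86 - (-99 + 198*L)/(117 + L)) = 5 + L/86 - (-99 + 198*L)/(117 + L))
1/(n(167) + (-21044 + 32105)/(-19622 - 16674)) = 1/((58824 + 167² - 16481*167)/(86*(117 + 167)) + (-21044 + 32105)/(-19622 - 16674)) = 1/((1/86)*(58824 + 27889 - 2752327)/284 + 11061/(-36296)) = 1/((1/86)*(1/284)*(-2665614) + 11061*(-1/36296)) = 1/(-1332807/12212 - 11061/36296) = 1/(-12127659951/110811688) = -110811688/12127659951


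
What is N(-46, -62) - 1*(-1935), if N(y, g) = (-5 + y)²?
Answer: 4536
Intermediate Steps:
N(-46, -62) - 1*(-1935) = (-5 - 46)² - 1*(-1935) = (-51)² + 1935 = 2601 + 1935 = 4536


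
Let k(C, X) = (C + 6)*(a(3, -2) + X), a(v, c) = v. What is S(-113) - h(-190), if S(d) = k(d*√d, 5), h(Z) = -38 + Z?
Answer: 276 - 904*I*√113 ≈ 276.0 - 9609.7*I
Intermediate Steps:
k(C, X) = (3 + X)*(6 + C) (k(C, X) = (C + 6)*(3 + X) = (6 + C)*(3 + X) = (3 + X)*(6 + C))
S(d) = 48 + 8*d^(3/2) (S(d) = 18 + 3*(d*√d) + 6*5 + (d*√d)*5 = 18 + 3*d^(3/2) + 30 + d^(3/2)*5 = 18 + 3*d^(3/2) + 30 + 5*d^(3/2) = 48 + 8*d^(3/2))
S(-113) - h(-190) = (48 + 8*(-113)^(3/2)) - (-38 - 190) = (48 + 8*(-113*I*√113)) - 1*(-228) = (48 - 904*I*√113) + 228 = 276 - 904*I*√113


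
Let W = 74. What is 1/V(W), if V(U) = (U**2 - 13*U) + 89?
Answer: 1/4603 ≈ 0.00021725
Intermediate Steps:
V(U) = 89 + U**2 - 13*U
1/V(W) = 1/(89 + 74**2 - 13*74) = 1/(89 + 5476 - 962) = 1/4603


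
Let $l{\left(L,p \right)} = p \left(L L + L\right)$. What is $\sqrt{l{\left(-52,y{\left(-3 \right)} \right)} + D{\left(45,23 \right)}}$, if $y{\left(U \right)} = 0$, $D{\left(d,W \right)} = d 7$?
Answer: $3 \sqrt{35} \approx 17.748$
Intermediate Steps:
$D{\left(d,W \right)} = 7 d$
$l{\left(L,p \right)} = p \left(L + L^{2}\right)$ ($l{\left(L,p \right)} = p \left(L^{2} + L\right) = p \left(L + L^{2}\right)$)
$\sqrt{l{\left(-52,y{\left(-3 \right)} \right)} + D{\left(45,23 \right)}} = \sqrt{\left(-52\right) 0 \left(1 - 52\right) + 7 \cdot 45} = \sqrt{\left(-52\right) 0 \left(-51\right) + 315} = \sqrt{0 + 315} = \sqrt{315} = 3 \sqrt{35}$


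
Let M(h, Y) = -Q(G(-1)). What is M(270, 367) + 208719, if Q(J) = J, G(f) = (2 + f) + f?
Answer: 208719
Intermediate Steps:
G(f) = 2 + 2*f
M(h, Y) = 0 (M(h, Y) = -(2 + 2*(-1)) = -(2 - 2) = -1*0 = 0)
M(270, 367) + 208719 = 0 + 208719 = 208719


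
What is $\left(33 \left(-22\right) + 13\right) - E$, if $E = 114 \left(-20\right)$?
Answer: $1567$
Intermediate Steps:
$E = -2280$
$\left(33 \left(-22\right) + 13\right) - E = \left(33 \left(-22\right) + 13\right) - -2280 = \left(-726 + 13\right) + 2280 = -713 + 2280 = 1567$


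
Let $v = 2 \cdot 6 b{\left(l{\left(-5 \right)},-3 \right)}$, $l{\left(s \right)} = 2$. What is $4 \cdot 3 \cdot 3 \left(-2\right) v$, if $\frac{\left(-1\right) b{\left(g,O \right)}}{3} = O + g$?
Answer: $-2592$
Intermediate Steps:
$b{\left(g,O \right)} = - 3 O - 3 g$ ($b{\left(g,O \right)} = - 3 \left(O + g\right) = - 3 O - 3 g$)
$v = 36$ ($v = 2 \cdot 6 \left(\left(-3\right) \left(-3\right) - 6\right) = 12 \left(9 - 6\right) = 12 \cdot 3 = 36$)
$4 \cdot 3 \cdot 3 \left(-2\right) v = 4 \cdot 3 \cdot 3 \left(-2\right) 36 = 12 \cdot 3 \left(-2\right) 36 = 36 \left(-2\right) 36 = \left(-72\right) 36 = -2592$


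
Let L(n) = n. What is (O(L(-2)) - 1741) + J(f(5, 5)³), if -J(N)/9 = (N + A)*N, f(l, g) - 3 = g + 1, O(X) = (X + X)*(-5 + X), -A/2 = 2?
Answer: -4758438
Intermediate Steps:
A = -4 (A = -2*2 = -4)
O(X) = 2*X*(-5 + X) (O(X) = (2*X)*(-5 + X) = 2*X*(-5 + X))
f(l, g) = 4 + g (f(l, g) = 3 + (g + 1) = 3 + (1 + g) = 4 + g)
J(N) = -9*N*(-4 + N) (J(N) = -9*(N - 4)*N = -9*(-4 + N)*N = -9*N*(-4 + N))
(O(L(-2)) - 1741) + J(f(5, 5)³) = (2*(-2)*(-5 - 2) - 1741) + 9*(4 + 5)³*(4 - (4 + 5)³) = (2*(-2)*(-7) - 1741) + 9*9³*(4 - 1*9³) = (28 - 1741) + 9*729*(4 - 1*729) = -1713 + 9*729*(4 - 729) = -1713 + 9*729*(-725) = -1713 - 4756725 = -4758438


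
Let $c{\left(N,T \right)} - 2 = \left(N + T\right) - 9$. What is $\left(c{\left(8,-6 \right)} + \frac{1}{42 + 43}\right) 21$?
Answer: $- \frac{8904}{85} \approx -104.75$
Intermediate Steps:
$c{\left(N,T \right)} = -7 + N + T$ ($c{\left(N,T \right)} = 2 - \left(9 - N - T\right) = 2 + \left(-9 + N + T\right) = -7 + N + T$)
$\left(c{\left(8,-6 \right)} + \frac{1}{42 + 43}\right) 21 = \left(\left(-7 + 8 - 6\right) + \frac{1}{42 + 43}\right) 21 = \left(-5 + \frac{1}{85}\right) 21 = \left(- \frac{424}{85}\right) 21 = - \frac{8904}{85}$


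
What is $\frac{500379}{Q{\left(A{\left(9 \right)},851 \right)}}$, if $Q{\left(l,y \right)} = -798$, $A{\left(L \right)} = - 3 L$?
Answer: $- \frac{166793}{266} \approx -627.04$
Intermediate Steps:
$\frac{500379}{Q{\left(A{\left(9 \right)},851 \right)}} = \frac{500379}{-798} = 500379 \left(- \frac{1}{798}\right) = - \frac{166793}{266}$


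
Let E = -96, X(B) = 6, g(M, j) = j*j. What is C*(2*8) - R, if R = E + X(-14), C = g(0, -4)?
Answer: 346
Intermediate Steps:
g(M, j) = j²
C = 16 (C = (-4)² = 16)
R = -90 (R = -96 + 6 = -90)
C*(2*8) - R = 16*(2*8) - 1*(-90) = 16*16 + 90 = 256 + 90 = 346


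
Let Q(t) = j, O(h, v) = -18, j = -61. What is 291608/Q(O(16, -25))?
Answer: -291608/61 ≈ -4780.5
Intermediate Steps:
Q(t) = -61
291608/Q(O(16, -25)) = 291608/(-61) = 291608*(-1/61) = -291608/61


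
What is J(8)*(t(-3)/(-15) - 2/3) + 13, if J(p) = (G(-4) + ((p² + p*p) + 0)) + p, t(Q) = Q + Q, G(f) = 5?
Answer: -123/5 ≈ -24.600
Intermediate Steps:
t(Q) = 2*Q
J(p) = 5 + p + 2*p² (J(p) = (5 + ((p² + p*p) + 0)) + p = (5 + ((p² + p²) + 0)) + p = (5 + (2*p² + 0)) + p = (5 + 2*p²) + p = 5 + p + 2*p²)
J(8)*(t(-3)/(-15) - 2/3) + 13 = (5 + 8 + 2*8²)*((2*(-3))/(-15) - 2/3) + 13 = (5 + 8 + 2*64)*(-6*(-1/15) - 2*⅓) + 13 = (5 + 8 + 128)*(⅖ - ⅔) + 13 = 141*(-4/15) + 13 = -188/5 + 13 = -123/5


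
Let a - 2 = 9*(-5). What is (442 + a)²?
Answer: 159201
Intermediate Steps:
a = -43 (a = 2 + 9*(-5) = 2 - 45 = -43)
(442 + a)² = (442 - 43)² = 399² = 159201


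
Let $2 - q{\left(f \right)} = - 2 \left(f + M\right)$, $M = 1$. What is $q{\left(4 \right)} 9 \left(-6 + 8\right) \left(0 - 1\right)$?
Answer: $-216$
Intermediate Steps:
$q{\left(f \right)} = 4 + 2 f$ ($q{\left(f \right)} = 2 - - 2 \left(f + 1\right) = 2 - - 2 \left(1 + f\right) = 2 - \left(-2 - 2 f\right) = 2 + \left(2 + 2 f\right) = 4 + 2 f$)
$q{\left(4 \right)} 9 \left(-6 + 8\right) \left(0 - 1\right) = \left(4 + 2 \cdot 4\right) 9 \left(-6 + 8\right) \left(0 - 1\right) = \left(4 + 8\right) 9 \cdot 2 \left(-1\right) = 12 \cdot 9 \left(-2\right) = 108 \left(-2\right) = -216$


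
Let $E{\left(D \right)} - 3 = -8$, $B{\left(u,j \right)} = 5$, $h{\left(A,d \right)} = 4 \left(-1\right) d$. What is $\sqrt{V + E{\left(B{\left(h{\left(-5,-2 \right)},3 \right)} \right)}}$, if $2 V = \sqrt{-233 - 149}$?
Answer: $\frac{\sqrt{-20 + 2 i \sqrt{382}}}{2} \approx 1.7288 + 2.8264 i$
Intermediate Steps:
$h{\left(A,d \right)} = - 4 d$
$E{\left(D \right)} = -5$ ($E{\left(D \right)} = 3 - 8 = -5$)
$V = \frac{i \sqrt{382}}{2}$ ($V = \frac{\sqrt{-233 - 149}}{2} = \frac{\sqrt{-382}}{2} = \frac{i \sqrt{382}}{2} \approx 9.7724 i$)
$\sqrt{V + E{\left(B{\left(h{\left(-5,-2 \right)},3 \right)} \right)}} = \sqrt{\frac{i \sqrt{382}}{2} - 5} = \sqrt{-5 + \frac{i \sqrt{382}}{2}}$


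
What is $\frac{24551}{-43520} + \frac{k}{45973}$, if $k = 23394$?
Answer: $- \frac{110576243}{2000744960} \approx -0.055268$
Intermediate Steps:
$\frac{24551}{-43520} + \frac{k}{45973} = \frac{24551}{-43520} + \frac{23394}{45973} = 24551 \left(- \frac{1}{43520}\right) + 23394 \cdot \frac{1}{45973} = - \frac{24551}{43520} + \frac{23394}{45973} = - \frac{110576243}{2000744960}$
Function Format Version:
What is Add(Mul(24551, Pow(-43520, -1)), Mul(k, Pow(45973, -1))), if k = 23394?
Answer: Rational(-110576243, 2000744960) ≈ -0.055268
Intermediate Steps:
Add(Mul(24551, Pow(-43520, -1)), Mul(k, Pow(45973, -1))) = Add(Mul(24551, Pow(-43520, -1)), Mul(23394, Pow(45973, -1))) = Add(Mul(24551, Rational(-1, 43520)), Mul(23394, Rational(1, 45973))) = Add(Rational(-24551, 43520), Rational(23394, 45973)) = Rational(-110576243, 2000744960)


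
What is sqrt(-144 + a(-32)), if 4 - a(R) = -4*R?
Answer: 2*I*sqrt(67) ≈ 16.371*I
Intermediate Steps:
a(R) = 4 + 4*R (a(R) = 4 - (-4)*R = 4 + 4*R)
sqrt(-144 + a(-32)) = sqrt(-144 + (4 + 4*(-32))) = sqrt(-144 + (4 - 128)) = sqrt(-144 - 124) = sqrt(-268) = 2*I*sqrt(67)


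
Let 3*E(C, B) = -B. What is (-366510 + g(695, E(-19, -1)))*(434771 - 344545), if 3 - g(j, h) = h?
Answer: -99205471972/3 ≈ -3.3068e+10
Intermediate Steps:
E(C, B) = -B/3 (E(C, B) = (-B)/3 = -B/3)
g(j, h) = 3 - h
(-366510 + g(695, E(-19, -1)))*(434771 - 344545) = (-366510 + (3 - (-1)*(-1)/3))*(434771 - 344545) = (-366510 + (3 - 1*1/3))*90226 = (-366510 + (3 - 1/3))*90226 = (-366510 + 8/3)*90226 = -1099522/3*90226 = -99205471972/3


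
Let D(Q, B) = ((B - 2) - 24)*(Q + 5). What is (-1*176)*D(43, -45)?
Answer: 599808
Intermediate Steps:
D(Q, B) = (-26 + B)*(5 + Q) (D(Q, B) = ((-2 + B) - 24)*(5 + Q) = (-26 + B)*(5 + Q))
(-1*176)*D(43, -45) = (-1*176)*(-130 - 26*43 + 5*(-45) - 45*43) = -176*(-130 - 1118 - 225 - 1935) = -176*(-3408) = 599808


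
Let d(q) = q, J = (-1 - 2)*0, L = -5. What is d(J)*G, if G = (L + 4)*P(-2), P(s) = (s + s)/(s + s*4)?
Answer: 0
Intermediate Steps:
J = 0 (J = -3*0 = 0)
P(s) = ⅖ (P(s) = (2*s)/(s + 4*s) = (2*s)/((5*s)) = (2*s)*(1/(5*s)) = ⅖)
G = -⅖ (G = (-5 + 4)*(⅖) = -1*⅖ = -⅖ ≈ -0.40000)
d(J)*G = 0*(-⅖) = 0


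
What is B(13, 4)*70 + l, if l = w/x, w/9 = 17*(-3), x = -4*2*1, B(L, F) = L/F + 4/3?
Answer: 9077/24 ≈ 378.21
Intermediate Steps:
B(L, F) = 4/3 + L/F (B(L, F) = L/F + 4*(1/3) = L/F + 4/3 = 4/3 + L/F)
x = -8 (x = -8*1 = -8)
w = -459 (w = 9*(17*(-3)) = 9*(-51) = -459)
l = 459/8 (l = -459/(-8) = -459*(-1/8) = 459/8 ≈ 57.375)
B(13, 4)*70 + l = (4/3 + 13/4)*70 + 459/8 = (55/12)*70 + 459/8 = 1925/6 + 459/8 = 9077/24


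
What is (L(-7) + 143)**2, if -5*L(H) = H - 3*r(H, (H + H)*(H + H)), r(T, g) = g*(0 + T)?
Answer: 11519236/25 ≈ 4.6077e+5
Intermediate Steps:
r(T, g) = T*g (r(T, g) = g*T = T*g)
L(H) = -H/5 + 12*H**3/5 (L(H) = -(H - 3*H*(H + H)*(H + H))/5 = -(H - 3*H*(2*H)*(2*H))/5 = -(H - 3*H*4*H**2)/5 = -(H - 12*H**3)/5 = -H/5 + 12*H**3/5)
(L(-7) + 143)**2 = ((1/5)*(-7)*(-1 + 12*(-7)**2) + 143)**2 = ((1/5)*(-7)*(-1 + 12*49) + 143)**2 = ((1/5)*(-7)*(-1 + 588) + 143)**2 = ((1/5)*(-7)*587 + 143)**2 = (-4109/5 + 143)**2 = (-3394/5)**2 = 11519236/25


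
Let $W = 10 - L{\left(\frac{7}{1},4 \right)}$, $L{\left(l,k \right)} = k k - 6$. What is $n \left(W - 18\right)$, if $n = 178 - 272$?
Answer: $1692$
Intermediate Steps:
$L{\left(l,k \right)} = -6 + k^{2}$ ($L{\left(l,k \right)} = k^{2} - 6 = -6 + k^{2}$)
$W = 0$ ($W = 10 - \left(-6 + 4^{2}\right) = 10 - \left(-6 + 16\right) = 10 - 10 = 0$)
$n = -94$
$n \left(W - 18\right) = - 94 \left(0 - 18\right) = \left(-94\right) \left(-18\right) = 1692$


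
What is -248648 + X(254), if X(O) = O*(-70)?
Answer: -266428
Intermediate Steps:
X(O) = -70*O
-248648 + X(254) = -248648 - 70*254 = -248648 - 17780 = -266428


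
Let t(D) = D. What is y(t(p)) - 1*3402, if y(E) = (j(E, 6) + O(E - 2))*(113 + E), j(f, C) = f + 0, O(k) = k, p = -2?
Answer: -4068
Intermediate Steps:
j(f, C) = f
y(E) = (-2 + 2*E)*(113 + E) (y(E) = (E + (E - 2))*(113 + E) = (E + (-2 + E))*(113 + E) = (-2 + 2*E)*(113 + E))
y(t(p)) - 1*3402 = (-226 + 2*(-2)² + 224*(-2)) - 1*3402 = (-226 + 2*4 - 448) - 3402 = (-226 + 8 - 448) - 3402 = -666 - 3402 = -4068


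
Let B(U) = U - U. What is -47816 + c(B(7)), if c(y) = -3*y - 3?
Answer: -47819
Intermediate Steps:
B(U) = 0
c(y) = -3 - 3*y
-47816 + c(B(7)) = -47816 + (-3 - 3*0) = -47816 + (-3 + 0) = -47816 - 3 = -47819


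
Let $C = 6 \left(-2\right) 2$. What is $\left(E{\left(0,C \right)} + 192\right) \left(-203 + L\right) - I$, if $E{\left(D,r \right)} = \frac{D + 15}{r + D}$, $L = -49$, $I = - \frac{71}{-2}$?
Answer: $-48262$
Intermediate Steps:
$I = \frac{71}{2}$ ($I = \left(-71\right) \left(- \frac{1}{2}\right) = \frac{71}{2} \approx 35.5$)
$C = -24$ ($C = \left(-12\right) 2 = -24$)
$E{\left(D,r \right)} = \frac{15 + D}{D + r}$
$\left(E{\left(0,C \right)} + 192\right) \left(-203 + L\right) - I = \left(\frac{15 + 0}{0 - 24} + 192\right) \left(-203 - 49\right) - \frac{71}{2} = \left(\frac{1}{-24} \cdot 15 + 192\right) \left(-252\right) - \frac{71}{2} = \left(\left(- \frac{1}{24}\right) 15 + 192\right) \left(-252\right) - \frac{71}{2} = \left(- \frac{5}{8} + 192\right) \left(-252\right) - \frac{71}{2} = \frac{1531}{8} \left(-252\right) - \frac{71}{2} = - \frac{96453}{2} - \frac{71}{2} = -48262$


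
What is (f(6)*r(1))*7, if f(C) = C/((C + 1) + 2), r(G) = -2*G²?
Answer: -28/3 ≈ -9.3333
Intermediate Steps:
f(C) = C/(3 + C) (f(C) = C/((1 + C) + 2) = C/(3 + C))
(f(6)*r(1))*7 = ((6/(3 + 6))*(-2*1²))*7 = ((6/9)*(-2*1))*7 = ((6*(⅑))*(-2))*7 = ((⅔)*(-2))*7 = -4/3*7 = -28/3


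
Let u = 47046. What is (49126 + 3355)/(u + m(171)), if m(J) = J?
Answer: 52481/47217 ≈ 1.1115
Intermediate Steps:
(49126 + 3355)/(u + m(171)) = (49126 + 3355)/(47046 + 171) = 52481/47217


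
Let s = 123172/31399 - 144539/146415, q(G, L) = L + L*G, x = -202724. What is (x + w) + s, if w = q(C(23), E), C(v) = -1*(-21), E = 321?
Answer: -899500400621951/4597284585 ≈ -1.9566e+5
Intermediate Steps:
C(v) = 21
q(G, L) = L + G*L
w = 7062 (w = 321*(1 + 21) = 321*22 = 7062)
s = 13495848319/4597284585 (s = 123172*(1/31399) - 144539*1/146415 = 123172/31399 - 144539/146415 = 13495848319/4597284585 ≈ 2.9356)
(x + w) + s = (-202724 + 7062) + 13495848319/4597284585 = -195662 + 13495848319/4597284585 = -899500400621951/4597284585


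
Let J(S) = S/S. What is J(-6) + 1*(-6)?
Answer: -5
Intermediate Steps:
J(S) = 1
J(-6) + 1*(-6) = 1 + 1*(-6) = 1 - 6 = -5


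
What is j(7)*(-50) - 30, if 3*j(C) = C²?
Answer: -2540/3 ≈ -846.67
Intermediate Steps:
j(C) = C²/3
j(7)*(-50) - 30 = ((⅓)*7²)*(-50) - 30 = ((⅓)*49)*(-50) - 30 = (49/3)*(-50) - 30 = -2450/3 - 30 = -2540/3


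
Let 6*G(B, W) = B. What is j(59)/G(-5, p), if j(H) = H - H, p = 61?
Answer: 0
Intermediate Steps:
j(H) = 0
G(B, W) = B/6
j(59)/G(-5, p) = 0/(((⅙)*(-5))) = 0/(-⅚) = 0*(-6/5) = 0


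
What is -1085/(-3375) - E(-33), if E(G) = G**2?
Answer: -734858/675 ≈ -1088.7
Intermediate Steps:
-1085/(-3375) - E(-33) = -1085/(-3375) - 1*(-33)**2 = -1085*(-1/3375) - 1*1089 = 217/675 - 1089 = -734858/675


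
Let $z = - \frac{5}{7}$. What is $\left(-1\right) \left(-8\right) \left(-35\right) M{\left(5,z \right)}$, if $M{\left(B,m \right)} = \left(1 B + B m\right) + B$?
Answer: $-1800$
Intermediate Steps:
$z = - \frac{5}{7}$ ($z = \left(-5\right) \frac{1}{7} = - \frac{5}{7} \approx -0.71429$)
$M{\left(B,m \right)} = 2 B + B m$ ($M{\left(B,m \right)} = \left(B + B m\right) + B = 2 B + B m$)
$\left(-1\right) \left(-8\right) \left(-35\right) M{\left(5,z \right)} = \left(-1\right) \left(-8\right) \left(-35\right) 5 \left(2 - \frac{5}{7}\right) = 8 \left(-35\right) 5 \cdot \frac{9}{7} = \left(-280\right) \frac{45}{7} = -1800$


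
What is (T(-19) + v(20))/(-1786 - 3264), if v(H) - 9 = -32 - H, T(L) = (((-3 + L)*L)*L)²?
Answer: -63075321/5050 ≈ -12490.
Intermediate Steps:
T(L) = L⁴*(-3 + L)² (T(L) = ((L*(-3 + L))*L)² = (L²*(-3 + L))² = L⁴*(-3 + L)²)
v(H) = -23 - H (v(H) = 9 + (-32 - H) = -23 - H)
(T(-19) + v(20))/(-1786 - 3264) = ((-19)⁴*(-3 - 19)² + (-23 - 1*20))/(-1786 - 3264) = (130321*(-22)² + (-23 - 20))/(-5050) = (130321*484 - 43)*(-1/5050) = (63075364 - 43)*(-1/5050) = 63075321*(-1/5050) = -63075321/5050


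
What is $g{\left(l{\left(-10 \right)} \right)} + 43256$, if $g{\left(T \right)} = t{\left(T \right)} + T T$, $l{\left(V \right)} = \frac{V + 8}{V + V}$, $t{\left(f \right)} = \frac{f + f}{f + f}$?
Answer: $\frac{4325701}{100} \approx 43257.0$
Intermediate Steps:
$t{\left(f \right)} = 1$ ($t{\left(f \right)} = \frac{2 f}{2 f} = 2 f \frac{1}{2 f} = 1$)
$l{\left(V \right)} = \frac{8 + V}{2 V}$
$g{\left(T \right)} = 1 + T^{2}$ ($g{\left(T \right)} = 1 + T T = 1 + T^{2}$)
$g{\left(l{\left(-10 \right)} \right)} + 43256 = \left(1 + \left(\frac{8 - 10}{2 \left(-10\right)}\right)^{2}\right) + 43256 = \left(1 + \left(\frac{1}{2} \left(- \frac{1}{10}\right) \left(-2\right)\right)^{2}\right) + 43256 = \left(1 + \left(\frac{1}{10}\right)^{2}\right) + 43256 = \left(1 + \frac{1}{100}\right) + 43256 = \frac{101}{100} + 43256 = \frac{4325701}{100}$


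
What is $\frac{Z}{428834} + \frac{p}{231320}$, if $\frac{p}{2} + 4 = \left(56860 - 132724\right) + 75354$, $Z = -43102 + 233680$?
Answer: $\frac{5455457701}{12399735110} \approx 0.43997$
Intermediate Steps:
$Z = 190578$
$p = -1028$ ($p = -8 + 2 \left(\left(56860 - 132724\right) + 75354\right) = -8 + 2 \left(-75864 + 75354\right) = -8 + 2 \left(-510\right) = -8 - 1020 = -1028$)
$\frac{Z}{428834} + \frac{p}{231320} = \frac{190578}{428834} - \frac{1028}{231320} = 190578 \cdot \frac{1}{428834} - \frac{257}{57830} = \frac{95289}{214417} - \frac{257}{57830} = \frac{5455457701}{12399735110}$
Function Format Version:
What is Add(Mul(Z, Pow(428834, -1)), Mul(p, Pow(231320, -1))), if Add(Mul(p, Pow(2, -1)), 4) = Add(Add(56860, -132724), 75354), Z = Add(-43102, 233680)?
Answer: Rational(5455457701, 12399735110) ≈ 0.43997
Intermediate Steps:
Z = 190578
p = -1028 (p = Add(-8, Mul(2, Add(Add(56860, -132724), 75354))) = Add(-8, Mul(2, Add(-75864, 75354))) = Add(-8, Mul(2, -510)) = Add(-8, -1020) = -1028)
Add(Mul(Z, Pow(428834, -1)), Mul(p, Pow(231320, -1))) = Add(Mul(190578, Pow(428834, -1)), Mul(-1028, Pow(231320, -1))) = Add(Mul(190578, Rational(1, 428834)), Mul(-1028, Rational(1, 231320))) = Add(Rational(95289, 214417), Rational(-257, 57830)) = Rational(5455457701, 12399735110)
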